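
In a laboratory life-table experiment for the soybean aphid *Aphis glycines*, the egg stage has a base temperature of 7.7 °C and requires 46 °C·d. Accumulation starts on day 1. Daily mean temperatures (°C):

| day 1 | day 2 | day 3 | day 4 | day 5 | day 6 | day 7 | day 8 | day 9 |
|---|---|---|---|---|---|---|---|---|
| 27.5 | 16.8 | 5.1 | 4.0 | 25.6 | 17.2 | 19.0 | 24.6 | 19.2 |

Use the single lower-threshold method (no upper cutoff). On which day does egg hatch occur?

day 5

Daily DD above 7.7 °C: 19.8, 9.1, 0.0, 0.0, 17.9, 9.5, 11.3, 16.9, 11.5.
Cumulative: 19.8, 28.9, 28.9, 28.9, 46.8, 56.3, 67.6, 84.5, 96.0.
The total first reaches 46 DD on day 5.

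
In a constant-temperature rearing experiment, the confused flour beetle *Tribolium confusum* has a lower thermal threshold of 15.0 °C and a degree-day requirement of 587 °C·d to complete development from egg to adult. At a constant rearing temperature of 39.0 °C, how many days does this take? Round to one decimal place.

Daily accumulation = 39.0 − 15.0 = 24.0 DD/day.
Duration = 587 / 24.0 = 24.458 ≈ 24.5 days.

24.5 days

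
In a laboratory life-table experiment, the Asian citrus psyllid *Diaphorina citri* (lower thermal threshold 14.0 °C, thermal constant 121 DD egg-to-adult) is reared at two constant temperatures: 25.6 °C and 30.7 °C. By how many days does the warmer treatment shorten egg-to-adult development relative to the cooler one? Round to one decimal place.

At 25.6 °C: 121 / (25.6 − 14.0) = 121 / 11.6 = 10.431 d.
At 30.7 °C: 121 / (30.7 − 14.0) = 121 / 16.7 = 7.246 d.
Difference = |10.431 − 7.246| = 3.186 ≈ 3.2 days.

3.2 days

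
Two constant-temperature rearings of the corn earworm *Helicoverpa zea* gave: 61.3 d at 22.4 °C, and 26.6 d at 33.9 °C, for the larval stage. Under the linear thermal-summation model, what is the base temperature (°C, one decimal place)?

Linear rate model ⇒ the product D·(T − T_b) is constant across temperatures.
61.3·(22.4 − T_b) = 26.6·(33.9 − T_b)
T_b = (61.3·22.4 − 26.6·33.9) / (61.3 − 26.6) = 471.38 / 34.7 = 13.584 °C ≈ 13.6 °C.

13.6 °C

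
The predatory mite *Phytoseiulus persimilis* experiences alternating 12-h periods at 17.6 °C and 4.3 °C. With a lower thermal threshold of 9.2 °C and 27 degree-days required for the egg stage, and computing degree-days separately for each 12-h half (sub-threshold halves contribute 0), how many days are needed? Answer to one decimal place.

6.4 days

Day half: max(0, 17.6 − 9.2) × 0.5 = 8.4 × 0.5 = 4.20 DD.
Night half: max(0, 4.3 − 9.2) × 0.5 = 0.0 × 0.5 = 0.00 DD.
Per 24 h: 4.20 DD/day.
Duration = 27 / 4.20 = 6.429 ≈ 6.4 days.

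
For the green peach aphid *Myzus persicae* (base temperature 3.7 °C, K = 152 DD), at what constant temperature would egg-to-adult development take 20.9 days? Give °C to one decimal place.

Required daily accumulation = 152 / 20.9 = 7.273 DD/day.
T = T_base + 7.273 = 3.7 + 7.273 = 10.973 ≈ 11.0 °C.

11.0 °C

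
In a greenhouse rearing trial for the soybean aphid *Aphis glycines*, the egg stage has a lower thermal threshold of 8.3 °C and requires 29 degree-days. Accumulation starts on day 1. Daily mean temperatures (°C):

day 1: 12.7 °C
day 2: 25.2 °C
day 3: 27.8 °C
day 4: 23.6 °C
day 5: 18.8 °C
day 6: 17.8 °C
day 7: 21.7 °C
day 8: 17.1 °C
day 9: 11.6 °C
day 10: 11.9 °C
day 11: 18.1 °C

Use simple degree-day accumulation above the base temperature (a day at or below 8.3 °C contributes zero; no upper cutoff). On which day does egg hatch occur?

day 3

Daily DD above 8.3 °C: 4.4, 16.9, 19.5, 15.3, 10.5, 9.5, 13.4, 8.8, 3.3, 3.6, 9.8.
Cumulative: 4.4, 21.3, 40.8, 56.1, 66.6, 76.1, 89.5, 98.3, 101.6, 105.2, 115.0.
The total first reaches 29 DD on day 3.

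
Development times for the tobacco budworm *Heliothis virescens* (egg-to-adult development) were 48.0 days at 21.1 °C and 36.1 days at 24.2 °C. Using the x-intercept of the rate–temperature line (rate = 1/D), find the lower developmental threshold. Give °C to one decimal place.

Linear rate model ⇒ the product D·(T − T_b) is constant across temperatures.
48.0·(21.1 − T_b) = 36.1·(24.2 − T_b)
T_b = (48.0·21.1 − 36.1·24.2) / (48.0 − 36.1) = 139.18 / 11.9 = 11.696 °C ≈ 11.7 °C.

11.7 °C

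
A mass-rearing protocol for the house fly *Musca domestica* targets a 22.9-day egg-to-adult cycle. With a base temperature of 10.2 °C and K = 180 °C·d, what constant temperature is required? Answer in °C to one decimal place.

Required daily accumulation = 180 / 22.9 = 7.860 DD/day.
T = T_base + 7.860 = 10.2 + 7.860 = 18.060 ≈ 18.1 °C.

18.1 °C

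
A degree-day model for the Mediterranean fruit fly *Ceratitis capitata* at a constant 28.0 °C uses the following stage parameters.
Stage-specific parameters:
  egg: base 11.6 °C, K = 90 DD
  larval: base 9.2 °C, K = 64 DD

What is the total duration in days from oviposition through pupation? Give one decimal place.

egg: 90 / (28.0 − 11.6) = 90 / 16.4 = 5.488 d.
larval: 64 / (28.0 − 9.2) = 64 / 18.8 = 3.404 d.
Sum = 8.892 ≈ 8.9 days.

8.9 days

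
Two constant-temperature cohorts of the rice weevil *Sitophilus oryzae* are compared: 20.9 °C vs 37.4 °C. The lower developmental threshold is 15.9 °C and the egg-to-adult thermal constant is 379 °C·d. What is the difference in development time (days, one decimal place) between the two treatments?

58.2 days

At 20.9 °C: 379 / (20.9 − 15.9) = 379 / 5.0 = 75.800 d.
At 37.4 °C: 379 / (37.4 − 15.9) = 379 / 21.5 = 17.628 d.
Difference = |75.800 − 17.628| = 58.172 ≈ 58.2 days.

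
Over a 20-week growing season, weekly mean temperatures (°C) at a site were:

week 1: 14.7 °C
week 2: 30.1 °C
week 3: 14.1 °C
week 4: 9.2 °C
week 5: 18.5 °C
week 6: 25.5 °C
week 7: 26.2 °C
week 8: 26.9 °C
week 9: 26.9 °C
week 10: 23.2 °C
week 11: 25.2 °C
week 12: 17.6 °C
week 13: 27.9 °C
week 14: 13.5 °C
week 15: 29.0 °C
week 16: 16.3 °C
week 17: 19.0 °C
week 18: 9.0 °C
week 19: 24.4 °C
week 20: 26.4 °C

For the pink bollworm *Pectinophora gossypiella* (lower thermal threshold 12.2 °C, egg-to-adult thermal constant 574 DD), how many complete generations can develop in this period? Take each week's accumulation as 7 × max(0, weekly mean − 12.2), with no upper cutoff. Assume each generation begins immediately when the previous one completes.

2 generations

Weekly DD (7 × max(0, T̄ − 12.2)): 17.5, 125.3, 13.3, 0.0, 44.1, 93.1, 98.0, 102.9, 102.9, 77.0, 91.0, 37.8, 109.9, 9.1, 117.6, 28.7, 47.6, 0.0, 85.4, 99.4.
Season total = 1300.6 DD.
Complete generations = ⌊1300.6 / 574⌋ = 2.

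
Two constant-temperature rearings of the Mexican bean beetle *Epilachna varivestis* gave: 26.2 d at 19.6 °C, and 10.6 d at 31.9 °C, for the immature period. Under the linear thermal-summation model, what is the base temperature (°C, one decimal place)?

11.2 °C

Equal thermal constants: D₁(T₁ − T_b) = D₂(T₂ − T_b).
26.2·(19.6 − T_b) = 10.6·(31.9 − T_b)
T_b = (26.2·19.6 − 10.6·31.9) / (26.2 − 10.6) = 175.38 / 15.6 = 11.242 °C ≈ 11.2 °C.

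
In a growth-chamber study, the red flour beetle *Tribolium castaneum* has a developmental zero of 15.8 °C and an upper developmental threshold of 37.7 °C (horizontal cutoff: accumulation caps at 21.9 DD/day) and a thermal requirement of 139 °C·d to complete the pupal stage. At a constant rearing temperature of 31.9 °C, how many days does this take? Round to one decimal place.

Daily accumulation = 31.9 − 15.8 = 16.1 DD/day.
Duration = 139 / 16.1 = 8.634 ≈ 8.6 days.

8.6 days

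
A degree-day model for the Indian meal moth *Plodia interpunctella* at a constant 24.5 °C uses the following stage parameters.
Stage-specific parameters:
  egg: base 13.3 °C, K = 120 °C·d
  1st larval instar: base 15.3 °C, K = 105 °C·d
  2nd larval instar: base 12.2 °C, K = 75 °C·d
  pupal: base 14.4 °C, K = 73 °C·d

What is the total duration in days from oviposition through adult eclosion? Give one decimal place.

egg: 120 / (24.5 − 13.3) = 120 / 11.2 = 10.714 d.
1st larval instar: 105 / (24.5 − 15.3) = 105 / 9.2 = 11.413 d.
2nd larval instar: 75 / (24.5 − 12.2) = 75 / 12.3 = 6.098 d.
pupal: 73 / (24.5 − 14.4) = 73 / 10.1 = 7.228 d.
Sum = 35.453 ≈ 35.5 days.

35.5 days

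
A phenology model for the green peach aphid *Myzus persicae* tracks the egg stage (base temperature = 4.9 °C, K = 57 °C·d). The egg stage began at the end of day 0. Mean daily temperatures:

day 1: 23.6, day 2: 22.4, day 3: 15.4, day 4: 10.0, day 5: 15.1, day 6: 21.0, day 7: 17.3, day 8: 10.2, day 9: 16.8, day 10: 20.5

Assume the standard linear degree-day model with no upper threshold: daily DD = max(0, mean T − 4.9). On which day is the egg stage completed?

day 5

Daily DD above 4.9 °C: 18.7, 17.5, 10.5, 5.1, 10.2, 16.1, 12.4, 5.3, 11.9, 15.6.
Cumulative: 18.7, 36.2, 46.7, 51.8, 62.0, 78.1, 90.5, 95.8, 107.7, 123.3.
The total first reaches 57 DD on day 5.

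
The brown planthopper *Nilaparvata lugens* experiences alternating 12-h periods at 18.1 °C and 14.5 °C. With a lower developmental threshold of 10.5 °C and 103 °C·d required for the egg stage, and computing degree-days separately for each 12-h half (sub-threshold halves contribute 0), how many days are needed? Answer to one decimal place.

Day half: max(0, 18.1 − 10.5) × 0.5 = 7.6 × 0.5 = 3.80 DD.
Night half: max(0, 14.5 − 10.5) × 0.5 = 4.0 × 0.5 = 2.00 DD.
Per 24 h: 5.80 DD/day.
Duration = 103 / 5.80 = 17.759 ≈ 17.8 days.

17.8 days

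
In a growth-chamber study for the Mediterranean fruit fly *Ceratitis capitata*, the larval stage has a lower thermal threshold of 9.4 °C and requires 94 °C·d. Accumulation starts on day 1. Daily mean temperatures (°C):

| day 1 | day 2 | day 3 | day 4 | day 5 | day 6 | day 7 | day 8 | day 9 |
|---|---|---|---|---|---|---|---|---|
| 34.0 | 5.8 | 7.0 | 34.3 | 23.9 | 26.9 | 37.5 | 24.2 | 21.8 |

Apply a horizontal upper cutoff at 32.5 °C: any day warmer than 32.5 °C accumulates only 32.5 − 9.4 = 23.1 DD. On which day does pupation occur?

day 7

Daily DD above 9.4 °C (capped at 23.1): 23.1, 0.0, 0.0, 23.1, 14.5, 17.5, 23.1, 14.8, 12.4.
Cumulative: 23.1, 23.1, 23.1, 46.2, 60.7, 78.2, 101.3, 116.1, 128.5.
The total first reaches 94 DD on day 7.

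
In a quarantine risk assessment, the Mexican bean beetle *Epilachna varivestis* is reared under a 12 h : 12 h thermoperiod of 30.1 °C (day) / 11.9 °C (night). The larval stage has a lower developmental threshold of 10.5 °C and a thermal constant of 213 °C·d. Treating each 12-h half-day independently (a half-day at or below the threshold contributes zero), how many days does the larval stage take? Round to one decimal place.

20.3 days

Day half: max(0, 30.1 − 10.5) × 0.5 = 19.6 × 0.5 = 9.80 DD.
Night half: max(0, 11.9 − 10.5) × 0.5 = 1.4 × 0.5 = 0.70 DD.
Per 24 h: 10.50 DD/day.
Duration = 213 / 10.50 = 20.286 ≈ 20.3 days.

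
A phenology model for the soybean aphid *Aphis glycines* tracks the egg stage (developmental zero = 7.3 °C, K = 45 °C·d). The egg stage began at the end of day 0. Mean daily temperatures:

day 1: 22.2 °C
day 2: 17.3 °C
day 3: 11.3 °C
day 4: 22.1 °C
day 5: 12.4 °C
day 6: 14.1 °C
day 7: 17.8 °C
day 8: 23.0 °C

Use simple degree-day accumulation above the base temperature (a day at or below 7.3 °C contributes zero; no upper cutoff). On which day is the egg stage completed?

day 5

Daily DD above 7.3 °C: 14.9, 10.0, 4.0, 14.8, 5.1, 6.8, 10.5, 15.7.
Cumulative: 14.9, 24.9, 28.9, 43.7, 48.8, 55.6, 66.1, 81.8.
The total first reaches 45 DD on day 5.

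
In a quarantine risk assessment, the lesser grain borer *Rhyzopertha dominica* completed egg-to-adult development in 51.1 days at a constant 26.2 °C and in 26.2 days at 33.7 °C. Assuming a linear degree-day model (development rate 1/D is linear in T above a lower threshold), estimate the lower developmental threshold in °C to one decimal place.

Linear rate model ⇒ the product D·(T − T_b) is constant across temperatures.
51.1·(26.2 − T_b) = 26.2·(33.7 − T_b)
T_b = (51.1·26.2 − 26.2·33.7) / (51.1 − 26.2) = 455.88 / 24.9 = 18.308 °C ≈ 18.3 °C.

18.3 °C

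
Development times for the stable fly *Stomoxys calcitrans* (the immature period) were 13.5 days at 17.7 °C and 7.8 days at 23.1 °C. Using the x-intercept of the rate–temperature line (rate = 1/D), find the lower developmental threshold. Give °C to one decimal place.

10.3 °C

Under the model K = D·(T − T_b), so D₁·(T₁ − T_b) = D₂·(T₂ − T_b).
13.5·(17.7 − T_b) = 7.8·(23.1 − T_b)
T_b = (13.5·17.7 − 7.8·23.1) / (13.5 − 7.8) = 58.77 / 5.7 = 10.311 °C ≈ 10.3 °C.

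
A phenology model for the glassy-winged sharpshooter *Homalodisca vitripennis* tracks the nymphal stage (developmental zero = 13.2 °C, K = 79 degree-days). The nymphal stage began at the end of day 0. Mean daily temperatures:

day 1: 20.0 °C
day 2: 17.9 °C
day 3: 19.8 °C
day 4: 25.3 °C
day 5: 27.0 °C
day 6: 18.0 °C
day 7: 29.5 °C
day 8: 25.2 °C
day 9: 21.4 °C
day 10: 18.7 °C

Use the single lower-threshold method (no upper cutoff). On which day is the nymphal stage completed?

day 9

Daily DD above 13.2 °C: 6.8, 4.7, 6.6, 12.1, 13.8, 4.8, 16.3, 12.0, 8.2, 5.5.
Cumulative: 6.8, 11.5, 18.1, 30.2, 44.0, 48.8, 65.1, 77.1, 85.3, 90.8.
The total first reaches 79 DD on day 9.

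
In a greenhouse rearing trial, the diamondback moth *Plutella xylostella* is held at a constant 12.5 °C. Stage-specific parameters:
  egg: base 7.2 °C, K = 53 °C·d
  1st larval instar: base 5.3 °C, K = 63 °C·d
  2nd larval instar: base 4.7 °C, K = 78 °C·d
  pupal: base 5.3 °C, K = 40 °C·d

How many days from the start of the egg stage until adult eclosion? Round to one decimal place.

egg: 53 / (12.5 − 7.2) = 53 / 5.3 = 10.000 d.
1st larval instar: 63 / (12.5 − 5.3) = 63 / 7.2 = 8.750 d.
2nd larval instar: 78 / (12.5 − 4.7) = 78 / 7.8 = 10.000 d.
pupal: 40 / (12.5 − 5.3) = 40 / 7.2 = 5.556 d.
Sum = 34.306 ≈ 34.3 days.

34.3 days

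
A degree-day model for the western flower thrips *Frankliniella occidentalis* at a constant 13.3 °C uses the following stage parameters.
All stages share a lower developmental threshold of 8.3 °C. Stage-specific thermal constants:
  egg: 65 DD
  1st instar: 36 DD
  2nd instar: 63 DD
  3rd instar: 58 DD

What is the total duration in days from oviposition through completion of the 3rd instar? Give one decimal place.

44.4 days

Daily accumulation at 13.3 °C = 13.3 − 8.3 = 5.0 DD/day.
Total K = 65 + 36 + 63 + 58 = 222 DD.
Total duration = 222 / 5.0 = 44.400 ≈ 44.4 days.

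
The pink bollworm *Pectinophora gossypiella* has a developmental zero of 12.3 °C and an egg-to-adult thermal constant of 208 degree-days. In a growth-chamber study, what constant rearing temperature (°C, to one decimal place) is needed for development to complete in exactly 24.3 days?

20.9 °C

Required daily accumulation = 208 / 24.3 = 8.560 DD/day.
T = T_base + 8.560 = 12.3 + 8.560 = 20.860 ≈ 20.9 °C.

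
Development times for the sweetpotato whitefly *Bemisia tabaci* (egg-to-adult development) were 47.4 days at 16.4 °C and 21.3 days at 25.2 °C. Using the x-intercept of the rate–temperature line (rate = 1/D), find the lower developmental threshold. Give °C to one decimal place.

Equal thermal constants: D₁(T₁ − T_b) = D₂(T₂ − T_b).
47.4·(16.4 − T_b) = 21.3·(25.2 − T_b)
T_b = (47.4·16.4 − 21.3·25.2) / (47.4 − 21.3) = 240.60 / 26.1 = 9.218 °C ≈ 9.2 °C.

9.2 °C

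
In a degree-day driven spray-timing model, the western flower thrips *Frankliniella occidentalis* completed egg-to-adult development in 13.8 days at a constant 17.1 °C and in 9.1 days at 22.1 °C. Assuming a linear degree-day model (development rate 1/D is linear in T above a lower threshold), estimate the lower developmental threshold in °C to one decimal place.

7.4 °C

Equal thermal constants: D₁(T₁ − T_b) = D₂(T₂ − T_b).
13.8·(17.1 − T_b) = 9.1·(22.1 − T_b)
T_b = (13.8·17.1 − 9.1·22.1) / (13.8 − 9.1) = 34.87 / 4.7 = 7.419 °C ≈ 7.4 °C.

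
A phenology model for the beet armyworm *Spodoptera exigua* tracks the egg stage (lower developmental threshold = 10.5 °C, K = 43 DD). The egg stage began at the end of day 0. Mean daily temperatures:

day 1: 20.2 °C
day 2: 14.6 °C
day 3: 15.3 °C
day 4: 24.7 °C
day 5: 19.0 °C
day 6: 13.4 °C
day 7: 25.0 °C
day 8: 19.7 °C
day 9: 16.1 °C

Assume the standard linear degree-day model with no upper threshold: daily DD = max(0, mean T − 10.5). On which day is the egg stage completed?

day 6

Daily DD above 10.5 °C: 9.7, 4.1, 4.8, 14.2, 8.5, 2.9, 14.5, 9.2, 5.6.
Cumulative: 9.7, 13.8, 18.6, 32.8, 41.3, 44.2, 58.7, 67.9, 73.5.
The total first reaches 43 DD on day 6.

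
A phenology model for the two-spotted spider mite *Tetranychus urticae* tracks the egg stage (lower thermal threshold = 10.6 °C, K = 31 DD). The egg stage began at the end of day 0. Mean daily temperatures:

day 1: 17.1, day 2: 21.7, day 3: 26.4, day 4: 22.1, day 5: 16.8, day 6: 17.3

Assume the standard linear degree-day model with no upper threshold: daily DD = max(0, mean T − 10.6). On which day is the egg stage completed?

day 3

Daily DD above 10.6 °C: 6.5, 11.1, 15.8, 11.5, 6.2, 6.7.
Cumulative: 6.5, 17.6, 33.4, 44.9, 51.1, 57.8.
The total first reaches 31 DD on day 3.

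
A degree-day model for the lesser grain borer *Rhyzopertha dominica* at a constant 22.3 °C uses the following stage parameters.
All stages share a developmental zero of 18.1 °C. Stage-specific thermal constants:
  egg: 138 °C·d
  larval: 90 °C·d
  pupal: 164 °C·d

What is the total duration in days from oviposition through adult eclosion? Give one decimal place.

Daily accumulation at 22.3 °C = 22.3 − 18.1 = 4.2 DD/day.
Total K = 138 + 90 + 164 = 392 DD.
Total duration = 392 / 4.2 = 93.333 ≈ 93.3 days.

93.3 days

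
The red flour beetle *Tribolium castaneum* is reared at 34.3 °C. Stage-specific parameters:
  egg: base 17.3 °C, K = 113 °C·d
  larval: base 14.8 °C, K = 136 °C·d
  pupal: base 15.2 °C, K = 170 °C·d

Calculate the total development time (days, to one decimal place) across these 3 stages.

22.5 days

egg: 113 / (34.3 − 17.3) = 113 / 17.0 = 6.647 d.
larval: 136 / (34.3 − 14.8) = 136 / 19.5 = 6.974 d.
pupal: 170 / (34.3 − 15.2) = 170 / 19.1 = 8.901 d.
Sum = 22.522 ≈ 22.5 days.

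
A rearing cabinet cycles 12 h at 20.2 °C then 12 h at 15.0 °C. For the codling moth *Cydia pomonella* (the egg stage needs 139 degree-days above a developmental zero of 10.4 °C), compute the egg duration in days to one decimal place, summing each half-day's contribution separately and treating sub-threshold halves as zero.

Day half: max(0, 20.2 − 10.4) × 0.5 = 9.8 × 0.5 = 4.90 DD.
Night half: max(0, 15.0 − 10.4) × 0.5 = 4.6 × 0.5 = 2.30 DD.
Per 24 h: 7.20 DD/day.
Duration = 139 / 7.20 = 19.306 ≈ 19.3 days.

19.3 days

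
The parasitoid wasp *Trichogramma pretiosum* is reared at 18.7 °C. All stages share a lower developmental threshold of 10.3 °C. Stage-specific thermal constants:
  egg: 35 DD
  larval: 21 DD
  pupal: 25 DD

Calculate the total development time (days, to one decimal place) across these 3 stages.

9.6 days

Daily accumulation at 18.7 °C = 18.7 − 10.3 = 8.4 DD/day.
Total K = 35 + 21 + 25 = 81 DD.
Total duration = 81 / 8.4 = 9.643 ≈ 9.6 days.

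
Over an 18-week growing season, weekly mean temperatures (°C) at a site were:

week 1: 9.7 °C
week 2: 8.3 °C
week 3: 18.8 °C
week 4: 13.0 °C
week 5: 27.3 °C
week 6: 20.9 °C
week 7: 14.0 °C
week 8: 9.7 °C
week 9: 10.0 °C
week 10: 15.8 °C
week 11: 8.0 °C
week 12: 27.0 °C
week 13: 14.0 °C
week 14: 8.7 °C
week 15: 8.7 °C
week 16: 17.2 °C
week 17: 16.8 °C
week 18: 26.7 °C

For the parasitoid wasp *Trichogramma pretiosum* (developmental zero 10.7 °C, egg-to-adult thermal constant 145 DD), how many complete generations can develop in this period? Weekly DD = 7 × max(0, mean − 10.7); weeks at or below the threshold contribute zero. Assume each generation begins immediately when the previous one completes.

Weekly DD (7 × max(0, T̄ − 10.7)): 0.0, 0.0, 56.7, 16.1, 116.2, 71.4, 23.1, 0.0, 0.0, 35.7, 0.0, 114.1, 23.1, 0.0, 0.0, 45.5, 42.7, 112.0.
Season total = 656.6 DD.
Complete generations = ⌊656.6 / 145⌋ = 4.

4 generations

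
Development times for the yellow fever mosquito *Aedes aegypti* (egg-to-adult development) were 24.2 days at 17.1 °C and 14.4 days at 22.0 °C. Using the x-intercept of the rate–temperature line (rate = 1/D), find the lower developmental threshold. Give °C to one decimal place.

9.9 °C

Under the model K = D·(T − T_b), so D₁·(T₁ − T_b) = D₂·(T₂ − T_b).
24.2·(17.1 − T_b) = 14.4·(22.0 − T_b)
T_b = (24.2·17.1 − 14.4·22.0) / (24.2 − 14.4) = 97.02 / 9.8 = 9.900 °C ≈ 9.9 °C.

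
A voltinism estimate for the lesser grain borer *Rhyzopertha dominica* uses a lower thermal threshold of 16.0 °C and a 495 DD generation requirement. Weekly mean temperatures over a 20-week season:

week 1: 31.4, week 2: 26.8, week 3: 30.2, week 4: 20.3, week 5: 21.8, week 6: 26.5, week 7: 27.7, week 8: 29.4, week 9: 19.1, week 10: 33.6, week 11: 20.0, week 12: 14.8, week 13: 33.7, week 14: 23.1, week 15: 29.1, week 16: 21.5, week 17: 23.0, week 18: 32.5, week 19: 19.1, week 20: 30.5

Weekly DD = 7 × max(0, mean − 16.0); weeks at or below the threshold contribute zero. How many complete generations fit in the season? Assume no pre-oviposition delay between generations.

2 generations

Weekly DD (7 × max(0, T̄ − 16.0)): 107.8, 75.6, 99.4, 30.1, 40.6, 73.5, 81.9, 93.8, 21.7, 123.2, 28.0, 0.0, 123.9, 49.7, 91.7, 38.5, 49.0, 115.5, 21.7, 101.5.
Season total = 1367.1 DD.
Complete generations = ⌊1367.1 / 495⌋ = 2.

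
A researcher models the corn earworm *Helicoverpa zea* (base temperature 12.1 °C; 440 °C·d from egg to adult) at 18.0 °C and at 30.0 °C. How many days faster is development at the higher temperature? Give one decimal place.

50.0 days

At 18.0 °C: 440 / (18.0 − 12.1) = 440 / 5.9 = 74.576 d.
At 30.0 °C: 440 / (30.0 − 12.1) = 440 / 17.9 = 24.581 d.
Difference = |74.576 − 24.581| = 49.995 ≈ 50.0 days.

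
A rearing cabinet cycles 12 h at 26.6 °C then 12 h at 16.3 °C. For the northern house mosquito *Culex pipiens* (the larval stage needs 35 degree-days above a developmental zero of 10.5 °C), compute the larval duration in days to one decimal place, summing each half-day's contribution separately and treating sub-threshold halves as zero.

Day half: max(0, 26.6 − 10.5) × 0.5 = 16.1 × 0.5 = 8.05 DD.
Night half: max(0, 16.3 − 10.5) × 0.5 = 5.8 × 0.5 = 2.90 DD.
Per 24 h: 10.95 DD/day.
Duration = 35 / 10.95 = 3.196 ≈ 3.2 days.

3.2 days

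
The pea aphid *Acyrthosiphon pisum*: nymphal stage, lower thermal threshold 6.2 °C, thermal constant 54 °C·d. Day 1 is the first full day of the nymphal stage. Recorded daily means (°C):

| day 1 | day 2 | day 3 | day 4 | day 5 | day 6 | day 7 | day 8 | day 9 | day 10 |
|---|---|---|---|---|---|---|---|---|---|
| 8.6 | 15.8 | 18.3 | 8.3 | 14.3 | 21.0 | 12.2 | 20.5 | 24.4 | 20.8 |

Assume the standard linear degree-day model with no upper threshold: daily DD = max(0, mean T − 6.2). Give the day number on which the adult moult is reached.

Daily DD above 6.2 °C: 2.4, 9.6, 12.1, 2.1, 8.1, 14.8, 6.0, 14.3, 18.2, 14.6.
Cumulative: 2.4, 12.0, 24.1, 26.2, 34.3, 49.1, 55.1, 69.4, 87.6, 102.2.
The total first reaches 54 DD on day 7.

day 7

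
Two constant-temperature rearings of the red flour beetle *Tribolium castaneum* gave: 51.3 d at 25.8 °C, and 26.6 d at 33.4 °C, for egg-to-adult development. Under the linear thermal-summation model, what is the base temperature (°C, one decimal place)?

17.6 °C

Under the model K = D·(T − T_b), so D₁·(T₁ − T_b) = D₂·(T₂ − T_b).
51.3·(25.8 − T_b) = 26.6·(33.4 − T_b)
T_b = (51.3·25.8 − 26.6·33.4) / (51.3 − 26.6) = 435.10 / 24.7 = 17.615 °C ≈ 17.6 °C.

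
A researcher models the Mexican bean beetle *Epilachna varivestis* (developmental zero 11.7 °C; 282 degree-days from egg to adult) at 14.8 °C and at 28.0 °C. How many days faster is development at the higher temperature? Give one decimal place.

73.7 days

At 14.8 °C: 282 / (14.8 − 11.7) = 282 / 3.1 = 90.968 d.
At 28.0 °C: 282 / (28.0 − 11.7) = 282 / 16.3 = 17.301 d.
Difference = |90.968 − 17.301| = 73.667 ≈ 73.7 days.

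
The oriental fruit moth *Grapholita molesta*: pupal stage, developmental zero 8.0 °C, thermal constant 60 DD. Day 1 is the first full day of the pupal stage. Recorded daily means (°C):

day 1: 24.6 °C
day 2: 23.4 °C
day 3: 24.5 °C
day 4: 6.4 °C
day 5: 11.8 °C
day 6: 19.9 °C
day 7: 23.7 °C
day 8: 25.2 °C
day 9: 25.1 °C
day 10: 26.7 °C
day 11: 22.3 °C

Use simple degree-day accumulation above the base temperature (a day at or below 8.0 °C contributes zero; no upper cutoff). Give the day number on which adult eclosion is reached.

day 6

Daily DD above 8.0 °C: 16.6, 15.4, 16.5, 0.0, 3.8, 11.9, 15.7, 17.2, 17.1, 18.7, 14.3.
Cumulative: 16.6, 32.0, 48.5, 48.5, 52.3, 64.2, 79.9, 97.1, 114.2, 132.9, 147.2.
The total first reaches 60 DD on day 6.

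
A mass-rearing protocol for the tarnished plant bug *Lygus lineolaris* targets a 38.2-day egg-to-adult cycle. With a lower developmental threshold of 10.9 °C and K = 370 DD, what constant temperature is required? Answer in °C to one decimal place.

20.6 °C

Required daily accumulation = 370 / 38.2 = 9.686 DD/day.
T = T_base + 9.686 = 10.9 + 9.686 = 20.586 ≈ 20.6 °C.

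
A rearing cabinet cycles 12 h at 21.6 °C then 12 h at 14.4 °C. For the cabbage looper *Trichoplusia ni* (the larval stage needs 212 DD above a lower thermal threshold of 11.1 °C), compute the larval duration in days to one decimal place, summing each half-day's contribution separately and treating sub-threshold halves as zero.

30.7 days

Day half: max(0, 21.6 − 11.1) × 0.5 = 10.5 × 0.5 = 5.25 DD.
Night half: max(0, 14.4 − 11.1) × 0.5 = 3.3 × 0.5 = 1.65 DD.
Per 24 h: 6.90 DD/day.
Duration = 212 / 6.90 = 30.725 ≈ 30.7 days.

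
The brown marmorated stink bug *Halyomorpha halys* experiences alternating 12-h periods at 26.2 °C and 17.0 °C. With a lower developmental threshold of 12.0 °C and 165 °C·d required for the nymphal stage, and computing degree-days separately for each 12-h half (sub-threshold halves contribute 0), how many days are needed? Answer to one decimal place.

17.2 days

Day half: max(0, 26.2 − 12.0) × 0.5 = 14.2 × 0.5 = 7.10 DD.
Night half: max(0, 17.0 − 12.0) × 0.5 = 5.0 × 0.5 = 2.50 DD.
Per 24 h: 9.60 DD/day.
Duration = 165 / 9.60 = 17.188 ≈ 17.2 days.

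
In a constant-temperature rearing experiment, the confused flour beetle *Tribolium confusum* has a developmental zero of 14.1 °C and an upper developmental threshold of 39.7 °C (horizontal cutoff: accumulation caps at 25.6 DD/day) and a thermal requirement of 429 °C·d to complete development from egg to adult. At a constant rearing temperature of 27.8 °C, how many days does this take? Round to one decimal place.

31.3 days

Daily accumulation = 27.8 − 14.1 = 13.7 DD/day.
Duration = 429 / 13.7 = 31.314 ≈ 31.3 days.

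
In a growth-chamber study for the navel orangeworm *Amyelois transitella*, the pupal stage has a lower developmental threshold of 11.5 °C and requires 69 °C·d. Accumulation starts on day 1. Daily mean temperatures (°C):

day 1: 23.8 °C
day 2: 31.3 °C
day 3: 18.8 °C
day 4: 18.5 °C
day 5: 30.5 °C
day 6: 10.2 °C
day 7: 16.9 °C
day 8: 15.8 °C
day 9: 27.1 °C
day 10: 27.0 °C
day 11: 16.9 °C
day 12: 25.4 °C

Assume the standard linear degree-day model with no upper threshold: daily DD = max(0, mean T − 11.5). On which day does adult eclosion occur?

Daily DD above 11.5 °C: 12.3, 19.8, 7.3, 7.0, 19.0, 0.0, 5.4, 4.3, 15.6, 15.5, 5.4, 13.9.
Cumulative: 12.3, 32.1, 39.4, 46.4, 65.4, 65.4, 70.8, 75.1, 90.7, 106.2, 111.6, 125.5.
The total first reaches 69 DD on day 7.

day 7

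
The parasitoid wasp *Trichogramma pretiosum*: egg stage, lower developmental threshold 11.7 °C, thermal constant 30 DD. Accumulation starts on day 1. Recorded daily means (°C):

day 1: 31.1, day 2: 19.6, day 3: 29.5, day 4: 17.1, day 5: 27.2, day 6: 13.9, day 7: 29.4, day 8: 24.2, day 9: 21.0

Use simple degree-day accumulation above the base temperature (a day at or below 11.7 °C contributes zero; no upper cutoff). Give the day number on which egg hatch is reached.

day 3

Daily DD above 11.7 °C: 19.4, 7.9, 17.8, 5.4, 15.5, 2.2, 17.7, 12.5, 9.3.
Cumulative: 19.4, 27.3, 45.1, 50.5, 66.0, 68.2, 85.9, 98.4, 107.7.
The total first reaches 30 DD on day 3.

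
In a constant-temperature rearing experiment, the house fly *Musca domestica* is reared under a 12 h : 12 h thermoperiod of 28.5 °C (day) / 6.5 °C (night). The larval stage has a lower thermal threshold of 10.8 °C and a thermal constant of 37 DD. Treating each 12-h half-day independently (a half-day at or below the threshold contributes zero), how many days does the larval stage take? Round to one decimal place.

4.2 days

Day half: max(0, 28.5 − 10.8) × 0.5 = 17.7 × 0.5 = 8.85 DD.
Night half: max(0, 6.5 − 10.8) × 0.5 = 0.0 × 0.5 = 0.00 DD.
Per 24 h: 8.85 DD/day.
Duration = 37 / 8.85 = 4.181 ≈ 4.2 days.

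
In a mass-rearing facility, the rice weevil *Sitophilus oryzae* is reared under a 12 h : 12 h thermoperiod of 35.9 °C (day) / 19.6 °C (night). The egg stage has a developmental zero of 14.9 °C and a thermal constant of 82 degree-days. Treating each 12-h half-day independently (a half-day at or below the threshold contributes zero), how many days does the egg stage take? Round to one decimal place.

Day half: max(0, 35.9 − 14.9) × 0.5 = 21.0 × 0.5 = 10.50 DD.
Night half: max(0, 19.6 − 14.9) × 0.5 = 4.7 × 0.5 = 2.35 DD.
Per 24 h: 12.85 DD/day.
Duration = 82 / 12.85 = 6.381 ≈ 6.4 days.

6.4 days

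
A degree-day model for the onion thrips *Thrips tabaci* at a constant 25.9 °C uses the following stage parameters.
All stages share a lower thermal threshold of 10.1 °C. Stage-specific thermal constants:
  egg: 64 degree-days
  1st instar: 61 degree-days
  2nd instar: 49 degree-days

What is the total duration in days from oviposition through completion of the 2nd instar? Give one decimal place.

11.0 days

Daily accumulation at 25.9 °C = 25.9 − 10.1 = 15.8 DD/day.
Total K = 64 + 61 + 49 = 174 DD.
Total duration = 174 / 15.8 = 11.013 ≈ 11.0 days.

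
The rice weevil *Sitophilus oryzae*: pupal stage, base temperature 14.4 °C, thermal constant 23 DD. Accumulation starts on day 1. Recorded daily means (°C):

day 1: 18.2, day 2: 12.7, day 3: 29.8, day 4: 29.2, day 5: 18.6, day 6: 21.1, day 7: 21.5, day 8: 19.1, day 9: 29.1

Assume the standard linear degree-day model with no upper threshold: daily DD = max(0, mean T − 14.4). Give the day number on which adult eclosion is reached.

Daily DD above 14.4 °C: 3.8, 0.0, 15.4, 14.8, 4.2, 6.7, 7.1, 4.7, 14.7.
Cumulative: 3.8, 3.8, 19.2, 34.0, 38.2, 44.9, 52.0, 56.7, 71.4.
The total first reaches 23 DD on day 4.

day 4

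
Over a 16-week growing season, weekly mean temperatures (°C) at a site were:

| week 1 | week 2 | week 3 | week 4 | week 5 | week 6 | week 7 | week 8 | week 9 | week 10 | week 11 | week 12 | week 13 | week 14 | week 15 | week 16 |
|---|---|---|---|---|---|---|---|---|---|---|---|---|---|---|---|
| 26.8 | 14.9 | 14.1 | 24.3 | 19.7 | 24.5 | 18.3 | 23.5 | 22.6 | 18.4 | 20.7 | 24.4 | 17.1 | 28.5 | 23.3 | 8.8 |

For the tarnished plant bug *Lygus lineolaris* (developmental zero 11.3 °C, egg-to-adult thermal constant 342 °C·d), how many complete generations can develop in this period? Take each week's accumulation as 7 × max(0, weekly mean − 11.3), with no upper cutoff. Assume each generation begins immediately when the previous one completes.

Weekly DD (7 × max(0, T̄ − 11.3)): 108.5, 25.2, 19.6, 91.0, 58.8, 92.4, 49.0, 85.4, 79.1, 49.7, 65.8, 91.7, 40.6, 120.4, 84.0, 0.0.
Season total = 1061.2 DD.
Complete generations = ⌊1061.2 / 342⌋ = 3.

3 generations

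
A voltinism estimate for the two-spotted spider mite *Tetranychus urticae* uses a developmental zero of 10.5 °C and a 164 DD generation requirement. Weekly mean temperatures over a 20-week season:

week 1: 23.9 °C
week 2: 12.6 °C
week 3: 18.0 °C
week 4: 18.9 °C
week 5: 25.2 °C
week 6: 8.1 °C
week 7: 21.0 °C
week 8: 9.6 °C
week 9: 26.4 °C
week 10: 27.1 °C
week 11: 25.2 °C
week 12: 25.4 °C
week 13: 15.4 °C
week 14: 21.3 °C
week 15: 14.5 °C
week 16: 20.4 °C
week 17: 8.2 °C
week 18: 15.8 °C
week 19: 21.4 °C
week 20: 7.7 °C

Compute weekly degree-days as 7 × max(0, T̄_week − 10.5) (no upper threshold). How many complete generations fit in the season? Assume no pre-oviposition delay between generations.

Weekly DD (7 × max(0, T̄ − 10.5)): 93.8, 14.7, 52.5, 58.8, 102.9, 0.0, 73.5, 0.0, 111.3, 116.2, 102.9, 104.3, 34.3, 75.6, 28.0, 69.3, 0.0, 37.1, 76.3, 0.0.
Season total = 1151.5 DD.
Complete generations = ⌊1151.5 / 164⌋ = 7.

7 generations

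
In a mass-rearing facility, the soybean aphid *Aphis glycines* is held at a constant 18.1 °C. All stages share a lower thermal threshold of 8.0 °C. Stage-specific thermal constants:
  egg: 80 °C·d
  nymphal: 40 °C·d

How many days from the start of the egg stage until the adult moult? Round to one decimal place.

Daily accumulation at 18.1 °C = 18.1 − 8.0 = 10.1 DD/day.
Total K = 80 + 40 = 120 DD.
Total duration = 120 / 10.1 = 11.881 ≈ 11.9 days.

11.9 days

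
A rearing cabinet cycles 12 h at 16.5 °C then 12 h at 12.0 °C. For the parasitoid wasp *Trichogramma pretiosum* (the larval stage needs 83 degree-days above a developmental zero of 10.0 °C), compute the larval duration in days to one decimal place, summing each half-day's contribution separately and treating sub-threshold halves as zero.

Day half: max(0, 16.5 − 10.0) × 0.5 = 6.5 × 0.5 = 3.25 DD.
Night half: max(0, 12.0 − 10.0) × 0.5 = 2.0 × 0.5 = 1.00 DD.
Per 24 h: 4.25 DD/day.
Duration = 83 / 4.25 = 19.529 ≈ 19.5 days.

19.5 days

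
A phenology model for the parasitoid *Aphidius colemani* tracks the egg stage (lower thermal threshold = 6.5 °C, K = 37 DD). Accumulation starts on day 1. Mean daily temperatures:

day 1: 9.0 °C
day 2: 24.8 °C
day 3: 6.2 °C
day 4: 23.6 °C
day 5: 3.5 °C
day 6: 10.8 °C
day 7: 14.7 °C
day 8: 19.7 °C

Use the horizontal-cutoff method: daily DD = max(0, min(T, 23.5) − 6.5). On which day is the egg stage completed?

day 6

Daily DD above 6.5 °C (capped at 17.0): 2.5, 17.0, 0.0, 17.0, 0.0, 4.3, 8.2, 13.2.
Cumulative: 2.5, 19.5, 19.5, 36.5, 36.5, 40.8, 49.0, 62.2.
The total first reaches 37 DD on day 6.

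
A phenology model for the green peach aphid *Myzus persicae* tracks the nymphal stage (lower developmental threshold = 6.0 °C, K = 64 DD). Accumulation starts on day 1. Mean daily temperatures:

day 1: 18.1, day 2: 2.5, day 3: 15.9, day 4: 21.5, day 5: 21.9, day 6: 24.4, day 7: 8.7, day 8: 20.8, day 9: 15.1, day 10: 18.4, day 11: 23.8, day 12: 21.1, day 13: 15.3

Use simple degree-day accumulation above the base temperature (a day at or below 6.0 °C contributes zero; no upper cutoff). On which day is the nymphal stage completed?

day 6

Daily DD above 6.0 °C: 12.1, 0.0, 9.9, 15.5, 15.9, 18.4, 2.7, 14.8, 9.1, 12.4, 17.8, 15.1, 9.3.
Cumulative: 12.1, 12.1, 22.0, 37.5, 53.4, 71.8, 74.5, 89.3, 98.4, 110.8, 128.6, 143.7, 153.0.
The total first reaches 64 DD on day 6.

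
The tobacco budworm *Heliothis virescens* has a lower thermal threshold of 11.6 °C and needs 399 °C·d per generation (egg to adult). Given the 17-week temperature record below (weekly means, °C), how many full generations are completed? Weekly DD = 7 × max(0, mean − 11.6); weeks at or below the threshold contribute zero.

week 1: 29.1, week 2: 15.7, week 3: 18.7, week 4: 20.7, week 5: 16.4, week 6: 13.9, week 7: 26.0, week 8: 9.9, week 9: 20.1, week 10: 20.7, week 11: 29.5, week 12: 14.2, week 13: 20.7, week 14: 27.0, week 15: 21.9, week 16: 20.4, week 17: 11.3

Weekly DD (7 × max(0, T̄ − 11.6)): 122.5, 28.7, 49.7, 63.7, 33.6, 16.1, 100.8, 0.0, 59.5, 63.7, 125.3, 18.2, 63.7, 107.8, 72.1, 61.6, 0.0.
Season total = 987.0 DD.
Complete generations = ⌊987.0 / 399⌋ = 2.

2 generations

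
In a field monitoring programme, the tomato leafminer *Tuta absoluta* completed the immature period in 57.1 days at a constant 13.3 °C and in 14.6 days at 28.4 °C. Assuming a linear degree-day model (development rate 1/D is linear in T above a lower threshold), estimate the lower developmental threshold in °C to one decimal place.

8.1 °C

Under the model K = D·(T − T_b), so D₁·(T₁ − T_b) = D₂·(T₂ − T_b).
57.1·(13.3 − T_b) = 14.6·(28.4 − T_b)
T_b = (57.1·13.3 − 14.6·28.4) / (57.1 − 14.6) = 344.79 / 42.5 = 8.113 °C ≈ 8.1 °C.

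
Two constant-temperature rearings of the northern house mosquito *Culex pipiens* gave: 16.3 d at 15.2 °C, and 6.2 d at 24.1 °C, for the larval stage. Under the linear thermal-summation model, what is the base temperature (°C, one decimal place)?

Under the model K = D·(T − T_b), so D₁·(T₁ − T_b) = D₂·(T₂ − T_b).
16.3·(15.2 − T_b) = 6.2·(24.1 − T_b)
T_b = (16.3·15.2 − 6.2·24.1) / (16.3 − 6.2) = 98.34 / 10.1 = 9.737 °C ≈ 9.7 °C.

9.7 °C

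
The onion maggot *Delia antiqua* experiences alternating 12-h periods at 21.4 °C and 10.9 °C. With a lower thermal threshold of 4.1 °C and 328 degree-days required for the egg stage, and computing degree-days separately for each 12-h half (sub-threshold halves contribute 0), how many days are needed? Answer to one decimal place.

27.2 days

Day half: max(0, 21.4 − 4.1) × 0.5 = 17.3 × 0.5 = 8.65 DD.
Night half: max(0, 10.9 − 4.1) × 0.5 = 6.8 × 0.5 = 3.40 DD.
Per 24 h: 12.05 DD/day.
Duration = 328 / 12.05 = 27.220 ≈ 27.2 days.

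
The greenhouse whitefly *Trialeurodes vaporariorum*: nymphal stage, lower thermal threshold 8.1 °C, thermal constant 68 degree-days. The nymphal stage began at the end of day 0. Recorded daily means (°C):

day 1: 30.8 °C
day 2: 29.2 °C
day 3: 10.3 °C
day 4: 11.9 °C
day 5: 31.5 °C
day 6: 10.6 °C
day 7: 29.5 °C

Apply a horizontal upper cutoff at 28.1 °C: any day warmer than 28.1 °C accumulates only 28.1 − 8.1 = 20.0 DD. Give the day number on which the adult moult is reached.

Daily DD above 8.1 °C (capped at 20.0): 20.0, 20.0, 2.2, 3.8, 20.0, 2.5, 20.0.
Cumulative: 20.0, 40.0, 42.2, 46.0, 66.0, 68.5, 88.5.
The total first reaches 68 DD on day 6.

day 6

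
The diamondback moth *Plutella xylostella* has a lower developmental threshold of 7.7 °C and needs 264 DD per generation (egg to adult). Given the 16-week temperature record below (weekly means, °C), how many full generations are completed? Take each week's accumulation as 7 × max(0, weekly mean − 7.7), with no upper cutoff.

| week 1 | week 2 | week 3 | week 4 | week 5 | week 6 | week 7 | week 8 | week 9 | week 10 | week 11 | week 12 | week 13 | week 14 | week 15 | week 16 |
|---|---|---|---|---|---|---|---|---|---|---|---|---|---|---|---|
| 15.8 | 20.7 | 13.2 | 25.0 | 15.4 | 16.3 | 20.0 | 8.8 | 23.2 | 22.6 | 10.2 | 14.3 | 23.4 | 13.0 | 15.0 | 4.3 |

3 generations

Weekly DD (7 × max(0, T̄ − 7.7)): 56.7, 91.0, 38.5, 121.1, 53.9, 60.2, 86.1, 7.7, 108.5, 104.3, 17.5, 46.2, 109.9, 37.1, 51.1, 0.0.
Season total = 989.8 DD.
Complete generations = ⌊989.8 / 264⌋ = 3.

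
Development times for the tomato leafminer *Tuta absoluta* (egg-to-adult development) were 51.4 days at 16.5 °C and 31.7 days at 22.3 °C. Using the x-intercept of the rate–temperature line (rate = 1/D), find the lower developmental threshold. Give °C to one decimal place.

Under the model K = D·(T − T_b), so D₁·(T₁ − T_b) = D₂·(T₂ − T_b).
51.4·(16.5 − T_b) = 31.7·(22.3 − T_b)
T_b = (51.4·16.5 − 31.7·22.3) / (51.4 − 31.7) = 141.19 / 19.7 = 7.167 °C ≈ 7.2 °C.

7.2 °C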